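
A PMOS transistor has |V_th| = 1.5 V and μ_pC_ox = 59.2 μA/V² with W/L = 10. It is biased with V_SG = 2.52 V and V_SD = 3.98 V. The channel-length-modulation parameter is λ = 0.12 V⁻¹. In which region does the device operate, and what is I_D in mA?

Saturation; I_D = 0.455 mA

k_p = μ_pC_ox · (W/L) = 0.592 mA/V².
V_ov = V_SG − |V_th| = 2.52 − 1.5 = 1.02 V.
Since V_SD = 3.98 V ≥ V_ov = 1.02 V, the device is in saturation.
I_D = ½ k_p V_ov² (1 + λ V_SD) = 0.5 × 0.592 × 1.02² × (1 + 0.12 × 3.98) = 0.455 mA.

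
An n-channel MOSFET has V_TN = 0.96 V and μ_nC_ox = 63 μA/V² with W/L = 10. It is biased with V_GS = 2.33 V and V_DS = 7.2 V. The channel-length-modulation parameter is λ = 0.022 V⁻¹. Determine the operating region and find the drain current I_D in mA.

k_n = μ_nC_ox · (W/L) = 0.63 mA/V².
V_ov = V_GS − V_TN = 2.33 − 0.96 = 1.37 V.
Since V_DS = 7.2 V ≥ V_ov = 1.37 V, the device is in saturation.
I_D = ½ k_n V_ov² (1 + λ V_DS) = 0.5 × 0.63 × 1.37² × (1 + 0.022 × 7.2) = 0.685 mA.

Saturation; I_D = 0.685 mA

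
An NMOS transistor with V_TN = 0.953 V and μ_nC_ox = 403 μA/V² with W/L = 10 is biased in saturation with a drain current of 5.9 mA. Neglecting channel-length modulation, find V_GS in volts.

k_n = μ_nC_ox · (W/L) = 4.03 mA/V².
In saturation I_D = ½ k_n (V_GS − V_TN)², so V_GS − V_TN = √(2 I_D / k_n) = √(2 × 5.9 / 4.03) = 1.71 V.
V_GS = 0.953 + 1.71 = 2.66 V.

V_GS = 2.66 V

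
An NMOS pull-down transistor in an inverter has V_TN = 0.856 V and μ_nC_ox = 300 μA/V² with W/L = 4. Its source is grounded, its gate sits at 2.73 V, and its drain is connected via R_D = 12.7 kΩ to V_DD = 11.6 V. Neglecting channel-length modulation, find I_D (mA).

I_D = 0.879 mA

V_GS = V_G = 2.73 V, so V_ov = 2.73 − 0.856 = 1.87 V.
k_n = μ_nC_ox · (W/L) = 1.2 mA/V².
Assume saturation: I_D = ½ k_n V_ov² = 0.5 × 1.2 × 1.87² = 2.11 mA, giving V_DS = V_DD − I_D R_D = 11.6 − 2.11 × 12.7 = -15.2 V.
But -15.2 V < V_ov = 1.87 V, so the device is actually in triode.
In triode I_D = k_n[V_ov V_DS − ½ V_DS²] and I_D = (V_DD − V_DS)/R_D. Equating: 7.62 V_DS² − 29.56 V_DS + 11.6 = 0, giving V_DS = 0.443 V (the root below V_ov).
I_D = (11.6 − 0.443) / 12.7 = 0.879 mA.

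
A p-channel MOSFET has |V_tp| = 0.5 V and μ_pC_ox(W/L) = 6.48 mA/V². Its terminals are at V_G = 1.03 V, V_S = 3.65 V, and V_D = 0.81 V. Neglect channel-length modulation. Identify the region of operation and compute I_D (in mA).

V_SG = V_S − V_G = 3.65 − 1.03 = 2.62 V; V_SD = V_S − V_D = 3.65 − 0.81 = 2.84 V.
V_ov = V_SG − |V_tp| = 2.62 − 0.5 = 2.12 V.
Since V_SD = 2.84 V ≥ V_ov = 2.12 V, the device is in saturation.
I_D = ½ k_p V_ov² = 0.5 × 6.48 × 2.12² = 14.6 mA.

Saturation; I_D = 14.6 mA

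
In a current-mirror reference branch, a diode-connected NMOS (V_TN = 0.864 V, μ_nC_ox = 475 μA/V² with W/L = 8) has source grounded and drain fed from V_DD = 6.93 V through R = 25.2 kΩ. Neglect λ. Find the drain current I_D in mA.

With gate tied to drain, V_GS = V_DS ≥ V_GS − V_TN, so the device is in saturation.
k_n = μ_nC_ox · (W/L) = 3.8 mA/V².
KCL at the drain: ½ k_n (V_GS − V_TN)² = (V_DD − V_GS)/R.
Let x = V_GS − 0.864. Then 47.9 x² + x − 6.066 = 0, giving x = 0.346 V (positive root), so V_GS = 1.21 V.
I_D = (V_DD − V_GS)/R = (6.93 − 1.21) / 25.2 = 0.227 mA.

I_D = 0.227 mA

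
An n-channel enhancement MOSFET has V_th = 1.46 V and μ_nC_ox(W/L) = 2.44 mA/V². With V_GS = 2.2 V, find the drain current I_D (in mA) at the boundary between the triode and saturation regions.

At the boundary V_DS = V_ov = V_GS − V_th = 2.2 − 1.46 = 0.74 V.
I_D = ½ k_n V_ov² = 0.5 × 2.44 × 0.74² = 0.668 mA.

I_D = 0.668 mA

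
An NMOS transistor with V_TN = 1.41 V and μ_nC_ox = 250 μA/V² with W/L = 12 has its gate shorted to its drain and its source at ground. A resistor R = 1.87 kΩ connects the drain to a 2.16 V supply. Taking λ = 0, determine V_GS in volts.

V_GS = 1.78 V

With gate tied to drain, V_GS = V_DS ≥ V_GS − V_TN, so the device is in saturation.
k_n = μ_nC_ox · (W/L) = 3 mA/V².
KCL at the drain: ½ k_n (V_GS − V_TN)² = (V_DD − V_GS)/R.
Let x = V_GS − 1.41. Then 2.81 x² + x − 0.75 = 0, giving x = 0.369 V (positive root), so V_GS = 1.78 V.
I_D = (V_DD − V_GS)/R = (2.16 − 1.78) / 1.87 = 0.204 mA.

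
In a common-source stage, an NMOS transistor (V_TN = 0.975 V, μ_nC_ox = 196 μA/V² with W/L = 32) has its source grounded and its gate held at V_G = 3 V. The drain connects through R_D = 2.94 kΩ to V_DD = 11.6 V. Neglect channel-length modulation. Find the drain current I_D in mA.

V_GS = V_G = 3 V, so V_ov = 3 − 0.975 = 2.02 V.
k_n = μ_nC_ox · (W/L) = 6.272 mA/V².
Assume saturation: I_D = ½ k_n V_ov² = 0.5 × 6.272 × 2.02² = 12.9 mA, giving V_DS = V_DD − I_D R_D = 11.6 − 12.9 × 2.94 = -26.2 V.
But -26.2 V < V_ov = 2.02 V, so the device is actually in triode.
In triode I_D = k_n[V_ov V_DS − ½ V_DS²] and I_D = (V_DD − V_DS)/R_D. Equating: 9.22 V_DS² − 38.34 V_DS + 11.6 = 0, giving V_DS = 0.329 V (the root below V_ov).
I_D = (11.6 − 0.329) / 2.94 = 3.83 mA.

I_D = 3.83 mA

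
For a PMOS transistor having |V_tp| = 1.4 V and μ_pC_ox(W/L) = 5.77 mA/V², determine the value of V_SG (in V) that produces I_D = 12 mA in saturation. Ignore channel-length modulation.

In saturation I_D = ½ k_p (V_SG − |V_tp|)², so V_SG − |V_tp| = √(2 I_D / k_p) = √(2 × 12 / 5.77) = 2.04 V.
V_SG = 1.4 + 2.04 = 3.44 V.

V_SG = 3.44 V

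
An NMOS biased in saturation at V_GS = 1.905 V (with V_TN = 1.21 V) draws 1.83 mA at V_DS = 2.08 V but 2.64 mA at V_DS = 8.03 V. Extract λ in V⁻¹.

With V_GS fixed, I_D ∝ (1 + λ V_DS) in saturation, so I_D2/I_D1 = (1 + λ V_DS2)/(1 + λ V_DS1).
2.64/1.83 = 1.443 = (1 + 8.03 λ)/(1 + 2.08 λ).
Solving: λ (I_D1 V_DS2 − I_D2 V_DS1) = I_D2 − I_D1, so λ = (2.64 − 1.83) / (1.83 × 8.03 − 2.64 × 2.08) = 0.81 / 9.2 = 0.088 V⁻¹.

λ = 0.0880 V⁻¹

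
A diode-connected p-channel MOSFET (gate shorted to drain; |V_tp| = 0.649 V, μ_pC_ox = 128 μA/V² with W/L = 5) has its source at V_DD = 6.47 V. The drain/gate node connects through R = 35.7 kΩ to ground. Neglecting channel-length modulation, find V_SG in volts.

With gate tied to drain, V_SG = V_SD ≥ V_SG − |V_tp|, so the device is in saturation.
k_p = μ_pC_ox · (W/L) = 0.64 mA/V².
KCL at the drain: ½ k_p (V_SG − |V_tp|)² = (V_DD − V_SG)/R.
Let x = V_SG − 0.649. Then 11.4 x² + x − 5.821 = 0, giving x = 0.671 V (positive root), so V_SG = 1.32 V.
I_D = (V_DD − V_SG)/R = (6.47 − 1.32) / 35.7 = 0.144 mA.

V_SG = 1.32 V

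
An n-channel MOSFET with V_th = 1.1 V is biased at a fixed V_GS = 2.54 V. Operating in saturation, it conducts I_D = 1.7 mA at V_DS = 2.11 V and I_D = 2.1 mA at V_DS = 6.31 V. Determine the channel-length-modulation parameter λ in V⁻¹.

With V_GS fixed, I_D ∝ (1 + λ V_DS) in saturation, so I_D2/I_D1 = (1 + λ V_DS2)/(1 + λ V_DS1).
2.1/1.7 = 1.235 = (1 + 6.31 λ)/(1 + 2.11 λ).
Solving: λ (I_D1 V_DS2 − I_D2 V_DS1) = I_D2 − I_D1, so λ = (2.1 − 1.7) / (1.7 × 6.31 − 2.1 × 2.11) = 0.4 / 6.3 = 0.0635 V⁻¹.

λ = 0.0635 V⁻¹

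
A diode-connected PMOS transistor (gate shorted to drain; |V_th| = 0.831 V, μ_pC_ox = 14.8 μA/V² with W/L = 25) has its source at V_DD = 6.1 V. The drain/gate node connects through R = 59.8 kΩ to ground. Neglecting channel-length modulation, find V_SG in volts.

V_SG = 1.48 V

With gate tied to drain, V_SG = V_SD ≥ V_SG − |V_th|, so the device is in saturation.
k_p = μ_pC_ox · (W/L) = 0.37 mA/V².
KCL at the drain: ½ k_p (V_SG − |V_th|)² = (V_DD − V_SG)/R.
Let x = V_SG − 0.831. Then 11.1 x² + x − 5.269 = 0, giving x = 0.646 V (positive root), so V_SG = 1.48 V.
I_D = (V_DD − V_SG)/R = (6.1 − 1.48) / 59.8 = 0.0773 mA.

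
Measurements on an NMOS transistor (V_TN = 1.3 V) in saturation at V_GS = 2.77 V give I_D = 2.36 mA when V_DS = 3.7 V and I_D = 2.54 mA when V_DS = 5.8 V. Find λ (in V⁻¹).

With V_GS fixed, I_D ∝ (1 + λ V_DS) in saturation, so I_D2/I_D1 = (1 + λ V_DS2)/(1 + λ V_DS1).
2.54/2.36 = 1.076 = (1 + 5.8 λ)/(1 + 3.7 λ).
Solving: λ (I_D1 V_DS2 − I_D2 V_DS1) = I_D2 − I_D1, so λ = (2.54 − 2.36) / (2.36 × 5.8 − 2.54 × 3.7) = 0.18 / 4.29 = 0.042 V⁻¹.

λ = 0.0420 V⁻¹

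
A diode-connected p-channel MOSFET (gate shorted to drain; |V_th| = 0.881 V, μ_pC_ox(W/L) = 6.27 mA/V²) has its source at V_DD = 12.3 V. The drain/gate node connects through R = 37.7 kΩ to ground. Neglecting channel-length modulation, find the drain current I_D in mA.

I_D = 0.295 mA

With gate tied to drain, V_SG = V_SD ≥ V_SG − |V_th|, so the device is in saturation.
KCL at the drain: ½ k_p (V_SG − |V_th|)² = (V_DD − V_SG)/R.
Let x = V_SG − 0.881. Then 118 x² + x − 11.42 = 0, giving x = 0.307 V (positive root), so V_SG = 1.19 V.
I_D = (V_DD − V_SG)/R = (12.3 − 1.19) / 37.7 = 0.295 mA.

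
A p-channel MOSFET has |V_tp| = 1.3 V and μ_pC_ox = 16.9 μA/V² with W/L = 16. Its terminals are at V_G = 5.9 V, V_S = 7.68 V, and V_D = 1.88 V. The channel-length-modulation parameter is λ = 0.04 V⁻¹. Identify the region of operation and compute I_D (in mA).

Saturation; I_D = 0.0384 mA

V_SG = V_S − V_G = 7.68 − 5.9 = 1.78 V; V_SD = V_S − V_D = 7.68 − 1.88 = 5.8 V.
k_p = μ_pC_ox · (W/L) = 0.2704 mA/V².
V_ov = V_SG − |V_tp| = 1.78 − 1.3 = 0.48 V.
Since V_SD = 5.8 V ≥ V_ov = 0.48 V, the device is in saturation.
I_D = ½ k_p V_ov² (1 + λ V_SD) = 0.5 × 0.2704 × 0.48² × (1 + 0.04 × 5.8) = 0.0384 mA.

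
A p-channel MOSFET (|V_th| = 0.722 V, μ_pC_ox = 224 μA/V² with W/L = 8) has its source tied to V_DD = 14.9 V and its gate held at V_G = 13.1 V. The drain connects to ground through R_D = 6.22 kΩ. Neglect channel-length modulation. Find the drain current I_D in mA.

I_D = 1.04 mA

V_SG = V_DD − V_G = 14.9 − 13.1 = 1.8 V, so V_ov = 1.8 − 0.722 = 1.08 V.
k_p = μ_pC_ox · (W/L) = 1.792 mA/V².
Assume saturation: I_D = ½ k_p V_ov² = 0.5 × 1.792 × 1.08² = 1.04 mA, giving V_SD = V_DD − I_D R_D = 14.9 − 1.04 × 6.22 = 8.42 V.
V_SD = 8.42 V ≥ V_ov = 1.08 V, confirming saturation.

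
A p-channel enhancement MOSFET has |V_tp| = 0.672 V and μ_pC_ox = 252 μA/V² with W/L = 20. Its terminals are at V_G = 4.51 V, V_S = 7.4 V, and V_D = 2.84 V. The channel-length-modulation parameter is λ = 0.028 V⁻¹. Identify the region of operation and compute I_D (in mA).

V_SG = V_S − V_G = 7.4 − 4.51 = 2.89 V; V_SD = V_S − V_D = 7.4 − 2.84 = 4.56 V.
k_p = μ_pC_ox · (W/L) = 5.04 mA/V².
V_ov = V_SG − |V_tp| = 2.89 − 0.672 = 2.22 V.
Since V_SD = 4.56 V ≥ V_ov = 2.22 V, the device is in saturation.
I_D = ½ k_p V_ov² (1 + λ V_SD) = 0.5 × 5.04 × 2.22² × (1 + 0.028 × 4.56) = 14 mA.

Saturation; I_D = 14.0 mA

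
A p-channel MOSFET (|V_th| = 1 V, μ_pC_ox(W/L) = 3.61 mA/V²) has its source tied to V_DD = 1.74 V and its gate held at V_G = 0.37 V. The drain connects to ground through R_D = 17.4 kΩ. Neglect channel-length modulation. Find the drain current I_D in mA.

I_D = 0.0954 mA

V_SG = V_DD − V_G = 1.74 − 0.37 = 1.37 V, so V_ov = 1.37 − 1 = 0.37 V.
Assume saturation: I_D = ½ k_p V_ov² = 0.5 × 3.61 × 0.37² = 0.247 mA, giving V_SD = V_DD − I_D R_D = 1.74 − 0.247 × 17.4 = -2.56 V.
But -2.56 V < V_ov = 0.37 V, so the device is actually in triode.
In triode I_D = k_p[V_ov V_SD − ½ V_SD²] and I_D = (V_DD − V_SD)/R_D. Equating: 31.4 V_SD² − 24.24 V_SD + 1.74 = 0, giving V_SD = 0.0801 V (the root below V_ov).
I_D = (1.74 − 0.0801) / 17.4 = 0.0954 mA.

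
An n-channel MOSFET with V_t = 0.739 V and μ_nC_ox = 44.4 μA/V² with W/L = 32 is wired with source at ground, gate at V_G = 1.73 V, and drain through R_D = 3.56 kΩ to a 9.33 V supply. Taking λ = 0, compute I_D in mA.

I_D = 0.698 mA

V_GS = V_G = 1.73 V, so V_ov = 1.73 − 0.739 = 0.991 V.
k_n = μ_nC_ox · (W/L) = 1.421 mA/V².
Assume saturation: I_D = ½ k_n V_ov² = 0.5 × 1.421 × 0.991² = 0.698 mA, giving V_DS = V_DD − I_D R_D = 9.33 − 0.698 × 3.56 = 6.85 V.
V_DS = 6.85 V ≥ V_ov = 0.991 V, confirming saturation.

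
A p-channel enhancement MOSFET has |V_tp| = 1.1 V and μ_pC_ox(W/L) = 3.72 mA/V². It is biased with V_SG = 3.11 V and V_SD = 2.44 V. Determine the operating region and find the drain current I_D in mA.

V_ov = V_SG − |V_tp| = 3.11 − 1.1 = 2.01 V.
Since V_SD = 2.44 V ≥ V_ov = 2.01 V, the device is in saturation.
I_D = ½ k_p V_ov² = 0.5 × 3.72 × 2.01² = 7.51 mA.

Saturation; I_D = 7.51 mA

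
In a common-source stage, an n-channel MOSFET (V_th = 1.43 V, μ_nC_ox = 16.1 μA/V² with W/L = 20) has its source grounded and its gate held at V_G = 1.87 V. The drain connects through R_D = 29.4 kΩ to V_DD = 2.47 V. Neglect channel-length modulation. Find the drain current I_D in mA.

V_GS = V_G = 1.87 V, so V_ov = 1.87 − 1.43 = 0.44 V.
k_n = μ_nC_ox · (W/L) = 0.322 mA/V².
Assume saturation: I_D = ½ k_n V_ov² = 0.5 × 0.322 × 0.44² = 0.0312 mA, giving V_DS = V_DD − I_D R_D = 2.47 − 0.0312 × 29.4 = 1.55 V.
V_DS = 1.55 V ≥ V_ov = 0.44 V, confirming saturation.

I_D = 0.0312 mA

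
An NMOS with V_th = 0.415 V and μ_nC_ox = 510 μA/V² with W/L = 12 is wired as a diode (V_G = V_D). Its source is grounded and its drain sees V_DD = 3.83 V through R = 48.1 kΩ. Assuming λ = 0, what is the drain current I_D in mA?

With gate tied to drain, V_GS = V_DS ≥ V_GS − V_th, so the device is in saturation.
k_n = μ_nC_ox · (W/L) = 6.12 mA/V².
KCL at the drain: ½ k_n (V_GS − V_th)² = (V_DD − V_GS)/R.
Let x = V_GS − 0.415. Then 147 x² + x − 3.415 = 0, giving x = 0.149 V (positive root), so V_GS = 0.564 V.
I_D = (V_DD − V_GS)/R = (3.83 − 0.564) / 48.1 = 0.0679 mA.

I_D = 0.0679 mA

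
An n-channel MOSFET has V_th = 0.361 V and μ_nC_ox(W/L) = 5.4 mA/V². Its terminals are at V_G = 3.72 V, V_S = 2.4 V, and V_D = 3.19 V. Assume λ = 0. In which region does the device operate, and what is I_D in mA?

V_GS = V_G − V_S = 3.72 − 2.4 = 1.32 V; V_DS = V_D − V_S = 3.19 − 2.4 = 0.79 V.
V_ov = V_GS − V_th = 1.32 − 0.361 = 0.959 V.
Since V_DS = 0.79 V < V_ov = 0.959 V, the device is in the triode region.
I_D = k_n [V_ov · V_DS − ½ V_DS²] = 5.4 × [0.959 × 0.79 − 0.5 × 0.79²] = 2.41 mA.

Triode; I_D = 2.41 mA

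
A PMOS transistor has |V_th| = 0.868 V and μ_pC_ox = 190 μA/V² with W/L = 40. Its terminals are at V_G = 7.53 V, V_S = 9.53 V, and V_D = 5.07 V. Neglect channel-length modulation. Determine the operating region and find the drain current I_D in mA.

Saturation; I_D = 4.87 mA

V_SG = V_S − V_G = 9.53 − 7.53 = 2 V; V_SD = V_S − V_D = 9.53 − 5.07 = 4.46 V.
k_p = μ_pC_ox · (W/L) = 7.6 mA/V².
V_ov = V_SG − |V_th| = 2 − 0.868 = 1.13 V.
Since V_SD = 4.46 V ≥ V_ov = 1.13 V, the device is in saturation.
I_D = ½ k_p V_ov² = 0.5 × 7.6 × 1.13² = 4.87 mA.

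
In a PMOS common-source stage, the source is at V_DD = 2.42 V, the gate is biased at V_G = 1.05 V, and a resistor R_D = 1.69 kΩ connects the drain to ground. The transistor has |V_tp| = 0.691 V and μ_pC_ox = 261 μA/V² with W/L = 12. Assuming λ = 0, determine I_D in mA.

V_SG = V_DD − V_G = 2.42 − 1.05 = 1.37 V, so V_ov = 1.37 − 0.691 = 0.679 V.
k_p = μ_pC_ox · (W/L) = 3.132 mA/V².
Assume saturation: I_D = ½ k_p V_ov² = 0.5 × 3.132 × 0.679² = 0.722 mA, giving V_SD = V_DD − I_D R_D = 2.42 − 0.722 × 1.69 = 1.2 V.
V_SD = 1.2 V ≥ V_ov = 0.679 V, confirming saturation.

I_D = 0.722 mA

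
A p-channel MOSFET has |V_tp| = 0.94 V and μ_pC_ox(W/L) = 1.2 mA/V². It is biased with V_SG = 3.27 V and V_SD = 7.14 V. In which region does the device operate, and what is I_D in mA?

V_ov = V_SG − |V_tp| = 3.27 − 0.94 = 2.33 V.
Since V_SD = 7.14 V ≥ V_ov = 2.33 V, the device is in saturation.
I_D = ½ k_p V_ov² = 0.5 × 1.2 × 2.33² = 3.26 mA.

Saturation; I_D = 3.26 mA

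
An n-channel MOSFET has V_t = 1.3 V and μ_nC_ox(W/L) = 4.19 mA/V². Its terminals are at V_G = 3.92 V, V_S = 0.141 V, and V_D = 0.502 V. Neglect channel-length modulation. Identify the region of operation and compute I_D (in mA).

Triode; I_D = 3.48 mA

V_GS = V_G − V_S = 3.92 − 0.141 = 3.78 V; V_DS = V_D − V_S = 0.502 − 0.141 = 0.361 V.
V_ov = V_GS − V_t = 3.78 − 1.3 = 2.48 V.
Since V_DS = 0.361 V < V_ov = 2.48 V, the device is in the triode region.
I_D = k_n [V_ov · V_DS − ½ V_DS²] = 4.19 × [2.48 × 0.361 − 0.5 × 0.361²] = 3.48 mA.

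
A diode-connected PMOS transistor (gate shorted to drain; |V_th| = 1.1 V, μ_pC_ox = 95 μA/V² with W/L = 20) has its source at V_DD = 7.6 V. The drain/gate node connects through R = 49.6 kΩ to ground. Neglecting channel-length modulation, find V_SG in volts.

With gate tied to drain, V_SG = V_SD ≥ V_SG − |V_th|, so the device is in saturation.
k_p = μ_pC_ox · (W/L) = 1.9 mA/V².
KCL at the drain: ½ k_p (V_SG − |V_th|)² = (V_DD − V_SG)/R.
Let x = V_SG − 1.1. Then 47.1 x² + x − 6.5 = 0, giving x = 0.361 V (positive root), so V_SG = 1.46 V.
I_D = (V_DD − V_SG)/R = (7.6 − 1.46) / 49.6 = 0.124 mA.

V_SG = 1.46 V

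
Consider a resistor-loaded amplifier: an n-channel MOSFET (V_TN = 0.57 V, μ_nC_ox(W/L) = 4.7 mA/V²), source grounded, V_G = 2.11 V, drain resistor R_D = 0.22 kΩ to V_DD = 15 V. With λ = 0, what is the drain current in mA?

V_GS = V_G = 2.11 V, so V_ov = 2.11 − 0.57 = 1.54 V.
Assume saturation: I_D = ½ k_n V_ov² = 0.5 × 4.7 × 1.54² = 5.57 mA, giving V_DS = V_DD − I_D R_D = 15 − 5.57 × 0.22 = 13.8 V.
V_DS = 13.8 V ≥ V_ov = 1.54 V, confirming saturation.

I_D = 5.57 mA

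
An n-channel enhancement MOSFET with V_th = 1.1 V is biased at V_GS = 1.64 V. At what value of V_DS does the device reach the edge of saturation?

The boundary between triode and saturation is V_DS = V_GS − V_th = V_ov.
V_ov = 1.64 − 1.1 = 0.54 V.

V_DS,sat = 0.540 V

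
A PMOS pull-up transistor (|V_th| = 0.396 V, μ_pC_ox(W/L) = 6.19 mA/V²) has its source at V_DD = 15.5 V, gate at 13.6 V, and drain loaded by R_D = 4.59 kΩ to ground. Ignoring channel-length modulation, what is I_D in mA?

I_D = 3.29 mA

V_SG = V_DD − V_G = 15.5 − 13.6 = 1.9 V, so V_ov = 1.9 − 0.396 = 1.5 V.
Assume saturation: I_D = ½ k_p V_ov² = 0.5 × 6.19 × 1.5² = 7 mA, giving V_SD = V_DD − I_D R_D = 15.5 − 7 × 4.59 = -16.6 V.
But -16.6 V < V_ov = 1.5 V, so the device is actually in triode.
In triode I_D = k_p[V_ov V_SD − ½ V_SD²] and I_D = (V_DD − V_SD)/R_D. Equating: 14.2 V_SD² − 43.73 V_SD + 15.5 = 0, giving V_SD = 0.409 V (the root below V_ov).
I_D = (15.5 − 0.409) / 4.59 = 3.29 mA.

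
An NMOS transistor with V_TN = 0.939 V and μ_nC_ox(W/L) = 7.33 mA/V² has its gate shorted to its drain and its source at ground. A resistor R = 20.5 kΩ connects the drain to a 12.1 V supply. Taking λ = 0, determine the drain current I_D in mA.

With gate tied to drain, V_GS = V_DS ≥ V_GS − V_TN, so the device is in saturation.
KCL at the drain: ½ k_n (V_GS − V_TN)² = (V_DD − V_GS)/R.
Let x = V_GS − 0.939. Then 75.1 x² + x − 11.16 = 0, giving x = 0.379 V (positive root), so V_GS = 1.32 V.
I_D = (V_DD − V_GS)/R = (12.1 − 1.32) / 20.5 = 0.526 mA.

I_D = 0.526 mA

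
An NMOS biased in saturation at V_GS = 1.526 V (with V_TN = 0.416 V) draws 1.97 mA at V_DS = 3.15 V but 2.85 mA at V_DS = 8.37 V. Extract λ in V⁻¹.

λ = 0.117 V⁻¹

With V_GS fixed, I_D ∝ (1 + λ V_DS) in saturation, so I_D2/I_D1 = (1 + λ V_DS2)/(1 + λ V_DS1).
2.85/1.97 = 1.447 = (1 + 8.37 λ)/(1 + 3.15 λ).
Solving: λ (I_D1 V_DS2 − I_D2 V_DS1) = I_D2 − I_D1, so λ = (2.85 − 1.97) / (1.97 × 8.37 − 2.85 × 3.15) = 0.88 / 7.51 = 0.117 V⁻¹.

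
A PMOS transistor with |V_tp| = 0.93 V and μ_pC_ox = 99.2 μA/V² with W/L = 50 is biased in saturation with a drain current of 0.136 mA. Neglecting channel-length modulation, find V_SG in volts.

k_p = μ_pC_ox · (W/L) = 4.96 mA/V².
In saturation I_D = ½ k_p (V_SG − |V_tp|)², so V_SG − |V_tp| = √(2 I_D / k_p) = √(2 × 0.136 / 4.96) = 0.234 V.
V_SG = 0.93 + 0.234 = 1.16 V.

V_SG = 1.16 V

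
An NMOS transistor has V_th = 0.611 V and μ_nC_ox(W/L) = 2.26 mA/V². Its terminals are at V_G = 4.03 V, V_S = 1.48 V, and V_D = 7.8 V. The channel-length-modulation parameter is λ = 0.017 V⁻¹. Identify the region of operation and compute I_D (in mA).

V_GS = V_G − V_S = 4.03 − 1.48 = 2.55 V; V_DS = V_D − V_S = 7.8 − 1.48 = 6.32 V.
V_ov = V_GS − V_th = 2.55 − 0.611 = 1.94 V.
Since V_DS = 6.32 V ≥ V_ov = 1.94 V, the device is in saturation.
I_D = ½ k_n V_ov² (1 + λ V_DS) = 0.5 × 2.26 × 1.94² × (1 + 0.017 × 6.32) = 4.7 mA.

Saturation; I_D = 4.70 mA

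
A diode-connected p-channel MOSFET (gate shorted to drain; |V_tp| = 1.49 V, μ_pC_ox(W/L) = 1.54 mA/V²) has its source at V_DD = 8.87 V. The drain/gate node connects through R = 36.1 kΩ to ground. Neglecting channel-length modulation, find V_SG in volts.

V_SG = 1.99 V

With gate tied to drain, V_SG = V_SD ≥ V_SG − |V_tp|, so the device is in saturation.
KCL at the drain: ½ k_p (V_SG − |V_tp|)² = (V_DD − V_SG)/R.
Let x = V_SG − 1.49. Then 27.8 x² + x − 7.38 = 0, giving x = 0.498 V (positive root), so V_SG = 1.99 V.
I_D = (V_DD − V_SG)/R = (8.87 − 1.99) / 36.1 = 0.191 mA.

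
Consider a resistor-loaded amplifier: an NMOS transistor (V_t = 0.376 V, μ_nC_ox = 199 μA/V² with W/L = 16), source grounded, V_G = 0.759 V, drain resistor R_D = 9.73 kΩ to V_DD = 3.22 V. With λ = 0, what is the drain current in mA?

I_D = 0.234 mA

V_GS = V_G = 0.759 V, so V_ov = 0.759 − 0.376 = 0.383 V.
k_n = μ_nC_ox · (W/L) = 3.184 mA/V².
Assume saturation: I_D = ½ k_n V_ov² = 0.5 × 3.184 × 0.383² = 0.234 mA, giving V_DS = V_DD − I_D R_D = 3.22 − 0.234 × 9.73 = 0.948 V.
V_DS = 0.948 V ≥ V_ov = 0.383 V, confirming saturation.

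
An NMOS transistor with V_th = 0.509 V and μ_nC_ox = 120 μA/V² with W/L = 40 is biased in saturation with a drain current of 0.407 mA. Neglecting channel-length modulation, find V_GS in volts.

k_n = μ_nC_ox · (W/L) = 4.8 mA/V².
In saturation I_D = ½ k_n (V_GS − V_th)², so V_GS − V_th = √(2 I_D / k_n) = √(2 × 0.407 / 4.8) = 0.412 V.
V_GS = 0.509 + 0.412 = 0.921 V.

V_GS = 0.921 V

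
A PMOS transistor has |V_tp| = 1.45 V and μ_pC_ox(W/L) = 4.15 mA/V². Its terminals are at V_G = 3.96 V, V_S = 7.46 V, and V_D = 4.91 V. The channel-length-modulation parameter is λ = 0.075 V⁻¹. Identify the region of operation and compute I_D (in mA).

V_SG = V_S − V_G = 7.46 − 3.96 = 3.5 V; V_SD = V_S − V_D = 7.46 − 4.91 = 2.55 V.
V_ov = V_SG − |V_tp| = 3.5 − 1.45 = 2.05 V.
Since V_SD = 2.55 V ≥ V_ov = 2.05 V, the device is in saturation.
I_D = ½ k_p V_ov² (1 + λ V_SD) = 0.5 × 4.15 × 2.05² × (1 + 0.075 × 2.55) = 10.4 mA.

Saturation; I_D = 10.4 mA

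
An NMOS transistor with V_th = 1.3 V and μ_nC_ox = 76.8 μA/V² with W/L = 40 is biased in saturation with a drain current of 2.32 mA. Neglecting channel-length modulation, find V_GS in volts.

k_n = μ_nC_ox · (W/L) = 3.072 mA/V².
In saturation I_D = ½ k_n (V_GS − V_th)², so V_GS − V_th = √(2 I_D / k_n) = √(2 × 2.32 / 3.072) = 1.23 V.
V_GS = 1.3 + 1.23 = 2.53 V.

V_GS = 2.53 V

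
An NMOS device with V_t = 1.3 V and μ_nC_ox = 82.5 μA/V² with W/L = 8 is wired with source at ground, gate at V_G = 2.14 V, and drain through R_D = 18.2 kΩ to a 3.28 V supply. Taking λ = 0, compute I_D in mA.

V_GS = V_G = 2.14 V, so V_ov = 2.14 − 1.3 = 0.84 V.
k_n = μ_nC_ox · (W/L) = 0.66 mA/V².
Assume saturation: I_D = ½ k_n V_ov² = 0.5 × 0.66 × 0.84² = 0.233 mA, giving V_DS = V_DD − I_D R_D = 3.28 − 0.233 × 18.2 = -0.958 V.
But -0.958 V < V_ov = 0.84 V, so the device is actually in triode.
In triode I_D = k_n[V_ov V_DS − ½ V_DS²] and I_D = (V_DD − V_DS)/R_D. Equating: 6.01 V_DS² − 11.09 V_DS + 3.28 = 0, giving V_DS = 0.37 V (the root below V_ov).
I_D = (3.28 − 0.37) / 18.2 = 0.16 mA.

I_D = 0.160 mA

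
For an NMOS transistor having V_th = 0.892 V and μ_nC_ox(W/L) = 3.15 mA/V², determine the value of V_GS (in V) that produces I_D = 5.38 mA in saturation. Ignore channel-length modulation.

V_GS = 2.74 V

In saturation I_D = ½ k_n (V_GS − V_th)², so V_GS − V_th = √(2 I_D / k_n) = √(2 × 5.38 / 3.15) = 1.85 V.
V_GS = 0.892 + 1.85 = 2.74 V.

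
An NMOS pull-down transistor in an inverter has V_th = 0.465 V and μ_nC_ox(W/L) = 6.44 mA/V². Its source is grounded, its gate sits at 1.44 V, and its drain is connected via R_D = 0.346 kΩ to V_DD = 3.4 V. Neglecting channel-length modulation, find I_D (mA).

I_D = 3.06 mA

V_GS = V_G = 1.44 V, so V_ov = 1.44 − 0.465 = 0.975 V.
Assume saturation: I_D = ½ k_n V_ov² = 0.5 × 6.44 × 0.975² = 3.06 mA, giving V_DS = V_DD − I_D R_D = 3.4 − 3.06 × 0.346 = 2.34 V.
V_DS = 2.34 V ≥ V_ov = 0.975 V, confirming saturation.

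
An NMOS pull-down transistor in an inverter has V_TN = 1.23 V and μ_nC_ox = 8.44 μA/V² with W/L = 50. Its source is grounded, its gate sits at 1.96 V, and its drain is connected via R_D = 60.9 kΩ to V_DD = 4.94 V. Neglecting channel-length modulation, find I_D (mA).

I_D = 0.0760 mA

V_GS = V_G = 1.96 V, so V_ov = 1.96 − 1.23 = 0.73 V.
k_n = μ_nC_ox · (W/L) = 0.422 mA/V².
Assume saturation: I_D = ½ k_n V_ov² = 0.5 × 0.422 × 0.73² = 0.112 mA, giving V_DS = V_DD − I_D R_D = 4.94 − 0.112 × 60.9 = -1.91 V.
But -1.91 V < V_ov = 0.73 V, so the device is actually in triode.
In triode I_D = k_n[V_ov V_DS − ½ V_DS²] and I_D = (V_DD − V_DS)/R_D. Equating: 12.8 V_DS² − 19.76 V_DS + 4.94 = 0, giving V_DS = 0.314 V (the root below V_ov).
I_D = (4.94 − 0.314) / 60.9 = 0.076 mA.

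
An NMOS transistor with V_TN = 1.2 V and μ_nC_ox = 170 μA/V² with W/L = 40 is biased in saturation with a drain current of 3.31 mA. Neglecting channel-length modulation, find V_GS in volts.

k_n = μ_nC_ox · (W/L) = 6.8 mA/V².
In saturation I_D = ½ k_n (V_GS − V_TN)², so V_GS − V_TN = √(2 I_D / k_n) = √(2 × 3.31 / 6.8) = 0.987 V.
V_GS = 1.2 + 0.987 = 2.19 V.

V_GS = 2.19 V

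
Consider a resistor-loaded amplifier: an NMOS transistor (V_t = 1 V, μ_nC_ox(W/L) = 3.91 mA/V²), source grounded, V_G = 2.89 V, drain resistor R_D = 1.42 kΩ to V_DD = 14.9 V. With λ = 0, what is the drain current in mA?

I_D = 6.98 mA

V_GS = V_G = 2.89 V, so V_ov = 2.89 − 1 = 1.89 V.
Assume saturation: I_D = ½ k_n V_ov² = 0.5 × 3.91 × 1.89² = 6.98 mA, giving V_DS = V_DD − I_D R_D = 14.9 − 6.98 × 1.42 = 4.98 V.
V_DS = 4.98 V ≥ V_ov = 1.89 V, confirming saturation.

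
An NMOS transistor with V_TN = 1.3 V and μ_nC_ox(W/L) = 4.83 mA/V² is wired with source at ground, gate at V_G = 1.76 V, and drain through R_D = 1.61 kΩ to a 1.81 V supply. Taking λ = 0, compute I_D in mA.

I_D = 0.511 mA

V_GS = V_G = 1.76 V, so V_ov = 1.76 − 1.3 = 0.46 V.
Assume saturation: I_D = ½ k_n V_ov² = 0.5 × 4.83 × 0.46² = 0.511 mA, giving V_DS = V_DD − I_D R_D = 1.81 − 0.511 × 1.61 = 0.987 V.
V_DS = 0.987 V ≥ V_ov = 0.46 V, confirming saturation.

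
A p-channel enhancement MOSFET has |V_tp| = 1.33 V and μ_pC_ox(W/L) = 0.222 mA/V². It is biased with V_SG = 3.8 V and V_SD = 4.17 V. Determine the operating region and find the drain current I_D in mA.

V_ov = V_SG − |V_tp| = 3.8 − 1.33 = 2.47 V.
Since V_SD = 4.17 V ≥ V_ov = 2.47 V, the device is in saturation.
I_D = ½ k_p V_ov² = 0.5 × 0.222 × 2.47² = 0.677 mA.

Saturation; I_D = 0.677 mA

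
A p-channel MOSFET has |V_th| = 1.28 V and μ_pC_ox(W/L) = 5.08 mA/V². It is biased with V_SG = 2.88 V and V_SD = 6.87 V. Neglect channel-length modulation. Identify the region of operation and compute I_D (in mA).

Saturation; I_D = 6.50 mA

V_ov = V_SG − |V_th| = 2.88 − 1.28 = 1.6 V.
Since V_SD = 6.87 V ≥ V_ov = 1.6 V, the device is in saturation.
I_D = ½ k_p V_ov² = 0.5 × 5.08 × 1.6² = 6.5 mA.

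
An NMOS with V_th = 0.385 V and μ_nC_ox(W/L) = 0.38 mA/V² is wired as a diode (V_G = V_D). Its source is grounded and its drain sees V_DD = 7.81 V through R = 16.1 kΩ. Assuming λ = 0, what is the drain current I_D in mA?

I_D = 0.374 mA

With gate tied to drain, V_GS = V_DS ≥ V_GS − V_th, so the device is in saturation.
KCL at the drain: ½ k_n (V_GS − V_th)² = (V_DD − V_GS)/R.
Let x = V_GS − 0.385. Then 3.06 x² + x − 7.425 = 0, giving x = 1.4 V (positive root), so V_GS = 1.79 V.
I_D = (V_DD − V_GS)/R = (7.81 − 1.79) / 16.1 = 0.374 mA.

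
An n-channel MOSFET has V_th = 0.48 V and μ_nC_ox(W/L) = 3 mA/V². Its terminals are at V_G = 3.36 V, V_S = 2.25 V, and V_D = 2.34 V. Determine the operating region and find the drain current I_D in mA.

Triode; I_D = 0.158 mA

V_GS = V_G − V_S = 3.36 − 2.25 = 1.11 V; V_DS = V_D − V_S = 2.34 − 2.25 = 0.09 V.
V_ov = V_GS − V_th = 1.11 − 0.48 = 0.63 V.
Since V_DS = 0.09 V < V_ov = 0.63 V, the device is in the triode region.
I_D = k_n [V_ov · V_DS − ½ V_DS²] = 3 × [0.63 × 0.09 − 0.5 × 0.09²] = 0.158 mA.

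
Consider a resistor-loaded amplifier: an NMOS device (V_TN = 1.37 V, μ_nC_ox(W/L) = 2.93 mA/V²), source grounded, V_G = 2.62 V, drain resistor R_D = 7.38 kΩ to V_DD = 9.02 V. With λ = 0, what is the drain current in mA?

I_D = 1.17 mA

V_GS = V_G = 2.62 V, so V_ov = 2.62 − 1.37 = 1.25 V.
Assume saturation: I_D = ½ k_n V_ov² = 0.5 × 2.93 × 1.25² = 2.29 mA, giving V_DS = V_DD − I_D R_D = 9.02 − 2.29 × 7.38 = -7.87 V.
But -7.87 V < V_ov = 1.25 V, so the device is actually in triode.
In triode I_D = k_n[V_ov V_DS − ½ V_DS²] and I_D = (V_DD − V_DS)/R_D. Equating: 10.8 V_DS² − 28.03 V_DS + 9.02 = 0, giving V_DS = 0.376 V (the root below V_ov).
I_D = (9.02 − 0.376) / 7.38 = 1.17 mA.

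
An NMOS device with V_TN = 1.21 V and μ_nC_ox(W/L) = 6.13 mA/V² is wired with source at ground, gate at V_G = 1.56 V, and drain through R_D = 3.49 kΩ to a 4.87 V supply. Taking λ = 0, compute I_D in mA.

I_D = 0.375 mA

V_GS = V_G = 1.56 V, so V_ov = 1.56 − 1.21 = 0.35 V.
Assume saturation: I_D = ½ k_n V_ov² = 0.5 × 6.13 × 0.35² = 0.375 mA, giving V_DS = V_DD − I_D R_D = 4.87 − 0.375 × 3.49 = 3.56 V.
V_DS = 3.56 V ≥ V_ov = 0.35 V, confirming saturation.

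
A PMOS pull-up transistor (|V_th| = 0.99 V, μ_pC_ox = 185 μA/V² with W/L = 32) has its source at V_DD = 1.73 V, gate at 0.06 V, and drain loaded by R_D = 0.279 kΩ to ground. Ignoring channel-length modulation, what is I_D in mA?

V_SG = V_DD − V_G = 1.73 − 0.06 = 1.67 V, so V_ov = 1.67 − 0.99 = 0.68 V.
k_p = μ_pC_ox · (W/L) = 5.92 mA/V².
Assume saturation: I_D = ½ k_p V_ov² = 0.5 × 5.92 × 0.68² = 1.37 mA, giving V_SD = V_DD − I_D R_D = 1.73 − 1.37 × 0.279 = 1.35 V.
V_SD = 1.35 V ≥ V_ov = 0.68 V, confirming saturation.

I_D = 1.37 mA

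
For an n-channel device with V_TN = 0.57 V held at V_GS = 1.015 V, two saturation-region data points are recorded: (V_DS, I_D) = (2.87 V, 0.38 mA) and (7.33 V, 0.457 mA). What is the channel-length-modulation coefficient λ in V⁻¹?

With V_GS fixed, I_D ∝ (1 + λ V_DS) in saturation, so I_D2/I_D1 = (1 + λ V_DS2)/(1 + λ V_DS1).
0.457/0.38 = 1.203 = (1 + 7.33 λ)/(1 + 2.87 λ).
Solving: λ (I_D1 V_DS2 − I_D2 V_DS1) = I_D2 − I_D1, so λ = (0.457 − 0.38) / (0.38 × 7.33 − 0.457 × 2.87) = 0.077 / 1.47 = 0.0522 V⁻¹.

λ = 0.0522 V⁻¹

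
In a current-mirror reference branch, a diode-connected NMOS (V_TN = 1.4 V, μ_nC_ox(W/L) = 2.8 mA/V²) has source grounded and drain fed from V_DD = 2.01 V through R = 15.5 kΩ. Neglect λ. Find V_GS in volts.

V_GS = 1.55 V

With gate tied to drain, V_GS = V_DS ≥ V_GS − V_TN, so the device is in saturation.
KCL at the drain: ½ k_n (V_GS − V_TN)² = (V_DD − V_GS)/R.
Let x = V_GS − 1.4. Then 21.7 x² + x − 0.61 = 0, giving x = 0.146 V (positive root), so V_GS = 1.55 V.
I_D = (V_DD − V_GS)/R = (2.01 − 1.55) / 15.5 = 0.0299 mA.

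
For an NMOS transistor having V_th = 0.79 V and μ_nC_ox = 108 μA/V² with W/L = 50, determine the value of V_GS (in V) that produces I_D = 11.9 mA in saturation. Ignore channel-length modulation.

k_n = μ_nC_ox · (W/L) = 5.4 mA/V².
In saturation I_D = ½ k_n (V_GS − V_th)², so V_GS − V_th = √(2 I_D / k_n) = √(2 × 11.9 / 5.4) = 2.1 V.
V_GS = 0.79 + 2.1 = 2.89 V.

V_GS = 2.89 V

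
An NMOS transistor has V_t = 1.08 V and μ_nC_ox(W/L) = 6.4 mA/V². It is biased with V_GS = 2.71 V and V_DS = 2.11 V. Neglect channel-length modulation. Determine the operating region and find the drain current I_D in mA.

V_ov = V_GS − V_t = 2.71 − 1.08 = 1.63 V.
Since V_DS = 2.11 V ≥ V_ov = 1.63 V, the device is in saturation.
I_D = ½ k_n V_ov² = 0.5 × 6.4 × 1.63² = 8.5 mA.

Saturation; I_D = 8.50 mA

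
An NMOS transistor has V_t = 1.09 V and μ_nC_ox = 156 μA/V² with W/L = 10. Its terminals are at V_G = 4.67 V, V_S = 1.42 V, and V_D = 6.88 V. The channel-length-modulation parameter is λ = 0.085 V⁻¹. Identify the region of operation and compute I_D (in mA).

Saturation; I_D = 5.33 mA

V_GS = V_G − V_S = 4.67 − 1.42 = 3.25 V; V_DS = V_D − V_S = 6.88 − 1.42 = 5.46 V.
k_n = μ_nC_ox · (W/L) = 1.56 mA/V².
V_ov = V_GS − V_t = 3.25 − 1.09 = 2.16 V.
Since V_DS = 5.46 V ≥ V_ov = 2.16 V, the device is in saturation.
I_D = ½ k_n V_ov² (1 + λ V_DS) = 0.5 × 1.56 × 2.16² × (1 + 0.085 × 5.46) = 5.33 mA.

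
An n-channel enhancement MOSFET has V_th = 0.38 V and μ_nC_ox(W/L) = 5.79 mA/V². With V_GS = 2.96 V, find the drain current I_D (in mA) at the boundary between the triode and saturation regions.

At the boundary V_DS = V_ov = V_GS − V_th = 2.96 − 0.38 = 2.58 V.
I_D = ½ k_n V_ov² = 0.5 × 5.79 × 2.58² = 19.3 mA.

I_D = 19.3 mA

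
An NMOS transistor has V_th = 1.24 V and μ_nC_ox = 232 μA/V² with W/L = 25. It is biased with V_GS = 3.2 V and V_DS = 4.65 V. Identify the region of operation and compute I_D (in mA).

k_n = μ_nC_ox · (W/L) = 5.8 mA/V².
V_ov = V_GS − V_th = 3.2 − 1.24 = 1.96 V.
Since V_DS = 4.65 V ≥ V_ov = 1.96 V, the device is in saturation.
I_D = ½ k_n V_ov² = 0.5 × 5.8 × 1.96² = 11.1 mA.

Saturation; I_D = 11.1 mA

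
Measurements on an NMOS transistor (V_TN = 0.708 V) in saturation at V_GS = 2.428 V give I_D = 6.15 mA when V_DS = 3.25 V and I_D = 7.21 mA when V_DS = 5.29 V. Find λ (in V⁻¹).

With V_GS fixed, I_D ∝ (1 + λ V_DS) in saturation, so I_D2/I_D1 = (1 + λ V_DS2)/(1 + λ V_DS1).
7.21/6.15 = 1.172 = (1 + 5.29 λ)/(1 + 3.25 λ).
Solving: λ (I_D1 V_DS2 − I_D2 V_DS1) = I_D2 − I_D1, so λ = (7.21 − 6.15) / (6.15 × 5.29 − 7.21 × 3.25) = 1.06 / 9.1 = 0.116 V⁻¹.

λ = 0.116 V⁻¹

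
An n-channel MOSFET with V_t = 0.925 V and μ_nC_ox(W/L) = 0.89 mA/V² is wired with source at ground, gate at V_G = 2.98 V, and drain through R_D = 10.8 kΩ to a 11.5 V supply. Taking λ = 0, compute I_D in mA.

V_GS = V_G = 2.98 V, so V_ov = 2.98 − 0.925 = 2.05 V.
Assume saturation: I_D = ½ k_n V_ov² = 0.5 × 0.89 × 2.05² = 1.88 mA, giving V_DS = V_DD − I_D R_D = 11.5 − 1.88 × 10.8 = -8.8 V.
But -8.8 V < V_ov = 2.05 V, so the device is actually in triode.
In triode I_D = k_n[V_ov V_DS − ½ V_DS²] and I_D = (V_DD − V_DS)/R_D. Equating: 4.81 V_DS² − 20.75 V_DS + 11.5 = 0, giving V_DS = 0.653 V (the root below V_ov).
I_D = (11.5 − 0.653) / 10.8 = 1 mA.

I_D = 1.00 mA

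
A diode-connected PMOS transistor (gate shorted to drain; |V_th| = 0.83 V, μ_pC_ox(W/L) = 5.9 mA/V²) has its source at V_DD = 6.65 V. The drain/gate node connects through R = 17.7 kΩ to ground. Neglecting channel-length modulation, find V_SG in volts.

With gate tied to drain, V_SG = V_SD ≥ V_SG − |V_th|, so the device is in saturation.
KCL at the drain: ½ k_p (V_SG − |V_th|)² = (V_DD − V_SG)/R.
Let x = V_SG − 0.83. Then 52.2 x² + x − 5.82 = 0, giving x = 0.324 V (positive root), so V_SG = 1.15 V.
I_D = (V_DD − V_SG)/R = (6.65 − 1.15) / 17.7 = 0.31 mA.

V_SG = 1.15 V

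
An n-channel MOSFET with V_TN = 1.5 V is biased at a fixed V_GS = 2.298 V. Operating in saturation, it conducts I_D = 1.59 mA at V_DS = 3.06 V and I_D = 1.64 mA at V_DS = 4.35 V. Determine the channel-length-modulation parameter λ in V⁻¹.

λ = 0.0263 V⁻¹

With V_GS fixed, I_D ∝ (1 + λ V_DS) in saturation, so I_D2/I_D1 = (1 + λ V_DS2)/(1 + λ V_DS1).
1.64/1.59 = 1.031 = (1 + 4.35 λ)/(1 + 3.06 λ).
Solving: λ (I_D1 V_DS2 − I_D2 V_DS1) = I_D2 − I_D1, so λ = (1.64 − 1.59) / (1.59 × 4.35 − 1.64 × 3.06) = 0.05 / 1.9 = 0.0263 V⁻¹.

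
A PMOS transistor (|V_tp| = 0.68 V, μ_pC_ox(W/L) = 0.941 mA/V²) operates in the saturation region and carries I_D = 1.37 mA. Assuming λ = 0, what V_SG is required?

In saturation I_D = ½ k_p (V_SG − |V_tp|)², so V_SG − |V_tp| = √(2 I_D / k_p) = √(2 × 1.37 / 0.941) = 1.71 V.
V_SG = 0.68 + 1.71 = 2.39 V.

V_SG = 2.39 V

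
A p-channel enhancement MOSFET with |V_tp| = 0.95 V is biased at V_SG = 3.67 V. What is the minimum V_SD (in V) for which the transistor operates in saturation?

The boundary between triode and saturation is V_SD = V_SG − |V_tp| = V_ov.
V_ov = 3.67 − 0.95 = 2.72 V.

V_SD,sat = 2.72 V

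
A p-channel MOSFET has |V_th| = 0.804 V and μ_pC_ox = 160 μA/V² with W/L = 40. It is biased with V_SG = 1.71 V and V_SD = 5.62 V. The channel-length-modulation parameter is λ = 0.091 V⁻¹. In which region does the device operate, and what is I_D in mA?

k_p = μ_pC_ox · (W/L) = 6.4 mA/V².
V_ov = V_SG − |V_th| = 1.71 − 0.804 = 0.906 V.
Since V_SD = 5.62 V ≥ V_ov = 0.906 V, the device is in saturation.
I_D = ½ k_p V_ov² (1 + λ V_SD) = 0.5 × 6.4 × 0.906² × (1 + 0.091 × 5.62) = 3.97 mA.

Saturation; I_D = 3.97 mA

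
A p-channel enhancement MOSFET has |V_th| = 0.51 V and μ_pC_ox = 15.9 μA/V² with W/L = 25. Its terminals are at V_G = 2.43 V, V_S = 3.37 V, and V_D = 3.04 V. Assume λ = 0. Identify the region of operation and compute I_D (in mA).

Triode; I_D = 0.0348 mA

V_SG = V_S − V_G = 3.37 − 2.43 = 0.94 V; V_SD = V_S − V_D = 3.37 − 3.04 = 0.33 V.
k_p = μ_pC_ox · (W/L) = 0.3975 mA/V².
V_ov = V_SG − |V_th| = 0.94 − 0.51 = 0.43 V.
Since V_SD = 0.33 V < V_ov = 0.43 V, the device is in the triode region.
I_D = k_p [V_ov · V_SD − ½ V_SD²] = 0.3975 × [0.43 × 0.33 − 0.5 × 0.33²] = 0.0348 mA.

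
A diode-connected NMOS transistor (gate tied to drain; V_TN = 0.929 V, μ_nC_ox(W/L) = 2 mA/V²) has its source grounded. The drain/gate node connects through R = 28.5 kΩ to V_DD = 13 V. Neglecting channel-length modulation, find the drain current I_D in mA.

With gate tied to drain, V_GS = V_DS ≥ V_GS − V_TN, so the device is in saturation.
KCL at the drain: ½ k_n (V_GS − V_TN)² = (V_DD − V_GS)/R.
Let x = V_GS − 0.929. Then 28.5 x² + x − 12.07 = 0, giving x = 0.633 V (positive root), so V_GS = 1.56 V.
I_D = (V_DD − V_GS)/R = (13 − 1.56) / 28.5 = 0.401 mA.

I_D = 0.401 mA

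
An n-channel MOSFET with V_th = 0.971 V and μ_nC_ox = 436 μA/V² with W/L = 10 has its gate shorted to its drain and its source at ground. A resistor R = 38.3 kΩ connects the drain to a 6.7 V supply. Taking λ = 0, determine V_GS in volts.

V_GS = 1.23 V

With gate tied to drain, V_GS = V_DS ≥ V_GS − V_th, so the device is in saturation.
k_n = μ_nC_ox · (W/L) = 4.36 mA/V².
KCL at the drain: ½ k_n (V_GS − V_th)² = (V_DD − V_GS)/R.
Let x = V_GS − 0.971. Then 83.5 x² + x − 5.729 = 0, giving x = 0.256 V (positive root), so V_GS = 1.23 V.
I_D = (V_DD − V_GS)/R = (6.7 − 1.23) / 38.3 = 0.143 mA.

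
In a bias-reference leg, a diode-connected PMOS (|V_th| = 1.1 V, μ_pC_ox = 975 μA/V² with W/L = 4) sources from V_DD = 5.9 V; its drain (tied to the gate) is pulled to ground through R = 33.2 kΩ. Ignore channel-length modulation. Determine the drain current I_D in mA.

I_D = 0.137 mA

With gate tied to drain, V_SG = V_SD ≥ V_SG − |V_th|, so the device is in saturation.
k_p = μ_pC_ox · (W/L) = 3.9 mA/V².
KCL at the drain: ½ k_p (V_SG − |V_th|)² = (V_DD − V_SG)/R.
Let x = V_SG − 1.1. Then 64.7 x² + x − 4.8 = 0, giving x = 0.265 V (positive root), so V_SG = 1.36 V.
I_D = (V_DD − V_SG)/R = (5.9 − 1.36) / 33.2 = 0.137 mA.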